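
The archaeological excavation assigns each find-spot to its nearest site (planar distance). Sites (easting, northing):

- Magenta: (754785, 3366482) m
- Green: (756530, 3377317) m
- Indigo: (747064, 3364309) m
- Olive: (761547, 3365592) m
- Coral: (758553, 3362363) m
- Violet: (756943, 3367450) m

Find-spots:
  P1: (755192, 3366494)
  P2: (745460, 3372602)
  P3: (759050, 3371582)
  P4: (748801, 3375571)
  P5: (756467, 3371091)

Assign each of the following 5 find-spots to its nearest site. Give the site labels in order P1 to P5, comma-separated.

P1 → Magenta (d²=165793.00)
P2 → Indigo (d²=71346665.00)
P3 → Violet (d²=21512873.00)
P4 → Green (d²=62785957.00)
P5 → Violet (d²=13483457.00)

Magenta, Indigo, Violet, Green, Violet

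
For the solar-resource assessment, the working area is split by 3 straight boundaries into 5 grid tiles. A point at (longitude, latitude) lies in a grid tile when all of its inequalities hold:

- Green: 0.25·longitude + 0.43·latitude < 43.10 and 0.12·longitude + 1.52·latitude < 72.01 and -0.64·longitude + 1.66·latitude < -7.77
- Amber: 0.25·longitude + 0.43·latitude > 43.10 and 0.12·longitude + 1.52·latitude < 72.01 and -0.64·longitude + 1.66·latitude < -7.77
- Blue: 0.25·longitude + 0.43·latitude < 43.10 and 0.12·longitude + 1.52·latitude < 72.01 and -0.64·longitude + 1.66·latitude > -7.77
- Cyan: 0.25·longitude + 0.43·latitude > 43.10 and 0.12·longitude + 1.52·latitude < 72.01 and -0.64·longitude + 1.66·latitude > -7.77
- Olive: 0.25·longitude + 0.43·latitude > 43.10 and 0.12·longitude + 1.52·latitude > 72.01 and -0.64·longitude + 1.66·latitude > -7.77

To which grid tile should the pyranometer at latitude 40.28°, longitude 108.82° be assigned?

0.25·108.82 + 0.43·40.28 = 44.525, which is > 43.10
0.12·108.82 + 1.52·40.28 = 74.284, which is > 72.01
-0.64·108.82 + 1.66·40.28 = -2.780, which is > -7.77
This sign pattern matches Olive.

Olive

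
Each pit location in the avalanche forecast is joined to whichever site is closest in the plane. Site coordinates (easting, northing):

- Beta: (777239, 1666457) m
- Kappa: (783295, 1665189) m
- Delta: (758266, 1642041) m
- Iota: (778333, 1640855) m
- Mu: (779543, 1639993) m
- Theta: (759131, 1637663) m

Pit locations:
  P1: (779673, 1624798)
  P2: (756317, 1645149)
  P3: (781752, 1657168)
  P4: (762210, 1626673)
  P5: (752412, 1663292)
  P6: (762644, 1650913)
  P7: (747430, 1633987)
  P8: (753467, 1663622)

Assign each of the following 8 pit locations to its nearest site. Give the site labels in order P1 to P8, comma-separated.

P1 → Mu (d²=230904925.00)
P2 → Delta (d²=13458265.00)
P3 → Kappa (d²=66717290.00)
P4 → Theta (d²=130260341.00)
P5 → Delta (d²=485874317.00)
P6 → Delta (d²=97879268.00)
P7 → Theta (d²=150426377.00)
P8 → Delta (d²=488769962.00)

Mu, Delta, Kappa, Theta, Delta, Delta, Theta, Delta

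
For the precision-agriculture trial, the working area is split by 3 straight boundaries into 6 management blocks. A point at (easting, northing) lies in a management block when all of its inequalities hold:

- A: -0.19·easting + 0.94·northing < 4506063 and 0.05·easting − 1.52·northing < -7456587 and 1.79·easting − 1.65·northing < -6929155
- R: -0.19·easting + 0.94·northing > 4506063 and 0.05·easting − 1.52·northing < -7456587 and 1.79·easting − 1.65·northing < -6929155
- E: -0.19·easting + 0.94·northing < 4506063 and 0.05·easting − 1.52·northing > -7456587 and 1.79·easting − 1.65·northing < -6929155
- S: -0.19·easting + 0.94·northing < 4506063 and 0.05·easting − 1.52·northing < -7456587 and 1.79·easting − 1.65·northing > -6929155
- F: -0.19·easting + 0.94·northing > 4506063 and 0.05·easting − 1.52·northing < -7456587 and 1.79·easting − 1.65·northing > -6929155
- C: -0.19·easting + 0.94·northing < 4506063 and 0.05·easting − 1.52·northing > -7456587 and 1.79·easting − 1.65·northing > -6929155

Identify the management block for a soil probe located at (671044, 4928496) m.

-0.19·671044 + 0.94·4928496 = 4505287.880, which is < 4506063
0.05·671044 − 1.52·4928496 = -7457761.720, which is < -7456587
1.79·671044 − 1.65·4928496 = -6930849.640, which is < -6929155
This sign pattern matches A.

A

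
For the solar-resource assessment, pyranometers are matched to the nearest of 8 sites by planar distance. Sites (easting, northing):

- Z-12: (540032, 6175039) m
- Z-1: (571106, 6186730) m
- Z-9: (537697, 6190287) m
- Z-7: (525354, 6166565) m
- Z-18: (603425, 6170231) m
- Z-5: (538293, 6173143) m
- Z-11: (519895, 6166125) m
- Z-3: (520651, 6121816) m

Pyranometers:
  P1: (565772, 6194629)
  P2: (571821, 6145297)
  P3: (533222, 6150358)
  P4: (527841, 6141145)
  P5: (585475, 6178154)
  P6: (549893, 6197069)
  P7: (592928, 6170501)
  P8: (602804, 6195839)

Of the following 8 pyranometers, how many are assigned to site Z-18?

3

P1 → Z-1
P2 → Z-18
P3 → Z-7
P4 → Z-3
P5 → Z-1
P6 → Z-9
P7 → Z-18
P8 → Z-18
3 of the 8 go to Z-18.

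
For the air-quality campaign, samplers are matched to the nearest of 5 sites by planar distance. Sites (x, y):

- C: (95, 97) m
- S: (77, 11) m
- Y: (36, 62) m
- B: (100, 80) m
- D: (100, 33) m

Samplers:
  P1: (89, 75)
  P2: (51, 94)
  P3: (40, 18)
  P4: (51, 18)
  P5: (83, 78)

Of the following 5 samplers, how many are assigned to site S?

2

P1 → B
P2 → Y
P3 → S
P4 → S
P5 → B
2 of the 5 go to S.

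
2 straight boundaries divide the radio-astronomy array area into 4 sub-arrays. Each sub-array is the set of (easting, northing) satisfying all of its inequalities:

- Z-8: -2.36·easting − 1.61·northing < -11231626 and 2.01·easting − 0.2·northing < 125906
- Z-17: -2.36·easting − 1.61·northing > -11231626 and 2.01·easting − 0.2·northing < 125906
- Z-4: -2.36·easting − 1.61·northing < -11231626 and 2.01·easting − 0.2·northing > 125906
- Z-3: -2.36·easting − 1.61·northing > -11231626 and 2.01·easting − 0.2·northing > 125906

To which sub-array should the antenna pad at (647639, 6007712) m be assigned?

Z-17

-2.36·647639 − 1.61·6007712 = -11200844.360, which is > -11231626
2.01·647639 − 0.2·6007712 = 100211.990, which is < 125906
This sign pattern matches Z-17.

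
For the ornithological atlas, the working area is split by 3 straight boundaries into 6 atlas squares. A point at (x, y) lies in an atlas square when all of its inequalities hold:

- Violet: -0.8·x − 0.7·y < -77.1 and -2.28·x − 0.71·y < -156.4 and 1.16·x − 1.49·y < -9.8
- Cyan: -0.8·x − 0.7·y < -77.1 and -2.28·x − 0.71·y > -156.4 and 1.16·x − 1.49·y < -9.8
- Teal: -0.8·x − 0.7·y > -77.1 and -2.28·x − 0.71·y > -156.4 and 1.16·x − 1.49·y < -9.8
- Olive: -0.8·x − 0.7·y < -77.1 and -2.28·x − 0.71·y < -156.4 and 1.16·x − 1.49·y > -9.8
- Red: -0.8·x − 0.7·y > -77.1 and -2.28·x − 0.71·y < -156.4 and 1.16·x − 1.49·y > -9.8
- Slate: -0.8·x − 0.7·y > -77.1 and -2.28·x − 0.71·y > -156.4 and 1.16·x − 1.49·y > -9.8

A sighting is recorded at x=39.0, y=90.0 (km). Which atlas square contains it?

Cyan

-0.8·39.0 − 0.7·90.0 = -94.200, which is < -77.1
-2.28·39.0 − 0.71·90.0 = -152.820, which is > -156.4
1.16·39.0 − 1.49·90.0 = -88.860, which is < -9.8
This sign pattern matches Cyan.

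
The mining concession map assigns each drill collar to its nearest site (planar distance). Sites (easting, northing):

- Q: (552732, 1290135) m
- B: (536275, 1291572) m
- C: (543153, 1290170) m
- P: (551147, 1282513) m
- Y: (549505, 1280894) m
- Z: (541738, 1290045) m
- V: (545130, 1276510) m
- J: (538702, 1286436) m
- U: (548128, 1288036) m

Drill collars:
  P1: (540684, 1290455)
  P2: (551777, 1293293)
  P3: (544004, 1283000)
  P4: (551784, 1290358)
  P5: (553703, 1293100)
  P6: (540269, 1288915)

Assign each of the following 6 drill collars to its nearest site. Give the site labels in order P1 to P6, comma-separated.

P1 → Z (d²=1279016.00)
P2 → Q (d²=10884989.00)
P3 → Y (d²=34696237.00)
P4 → Q (d²=948433.00)
P5 → Q (d²=9734066.00)
P6 → Z (d²=3434861.00)

Z, Q, Y, Q, Q, Z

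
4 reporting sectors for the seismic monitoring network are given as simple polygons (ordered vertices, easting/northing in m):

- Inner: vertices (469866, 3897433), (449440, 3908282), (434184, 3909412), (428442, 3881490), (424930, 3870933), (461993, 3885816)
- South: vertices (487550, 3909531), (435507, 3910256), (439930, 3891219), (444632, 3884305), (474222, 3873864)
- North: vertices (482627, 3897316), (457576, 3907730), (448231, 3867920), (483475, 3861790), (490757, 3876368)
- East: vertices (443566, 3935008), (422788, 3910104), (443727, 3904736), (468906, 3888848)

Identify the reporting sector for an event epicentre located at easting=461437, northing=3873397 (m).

Cast a ray rightward from (461437, 3873397). For each polygon, the edges (by vertex number in listed order) whose endpoints lie on opposite sides of northing = 3873397, where each meets that height, and whether that is right or left of the point:
Inner: 4–5 at easting≈425749.7 (left), 5–6 at easting≈431066.1 (left) → 0 crossings.
South: no edge straddles that height → 0 crossings.
North: 2–3 at easting≈449516.7 (left), 4–5 at easting≈489272.9 (right) → 1 crossing.
East: no edge straddles that height → 0 crossings.
Only North has an odd count, so the point is inside North.

North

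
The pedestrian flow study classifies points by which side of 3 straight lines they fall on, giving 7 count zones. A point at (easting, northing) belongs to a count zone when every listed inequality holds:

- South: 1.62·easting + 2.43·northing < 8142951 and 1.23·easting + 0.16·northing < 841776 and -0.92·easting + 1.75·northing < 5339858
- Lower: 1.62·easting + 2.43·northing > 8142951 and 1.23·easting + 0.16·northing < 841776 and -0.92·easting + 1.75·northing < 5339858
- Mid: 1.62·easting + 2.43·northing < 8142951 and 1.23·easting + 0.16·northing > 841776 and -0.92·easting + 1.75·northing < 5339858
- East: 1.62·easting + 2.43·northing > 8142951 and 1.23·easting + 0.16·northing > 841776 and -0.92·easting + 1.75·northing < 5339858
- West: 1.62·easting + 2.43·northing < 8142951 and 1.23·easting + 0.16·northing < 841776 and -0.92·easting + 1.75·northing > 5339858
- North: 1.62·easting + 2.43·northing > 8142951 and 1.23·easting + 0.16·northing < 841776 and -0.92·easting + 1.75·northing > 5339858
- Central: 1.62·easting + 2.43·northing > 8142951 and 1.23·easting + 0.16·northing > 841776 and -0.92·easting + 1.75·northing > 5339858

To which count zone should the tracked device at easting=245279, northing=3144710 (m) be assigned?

South

1.62·245279 + 2.43·3144710 = 8038997.280, which is < 8142951
1.23·245279 + 0.16·3144710 = 804846.770, which is < 841776
-0.92·245279 + 1.75·3144710 = 5277585.820, which is < 5339858
This sign pattern matches South.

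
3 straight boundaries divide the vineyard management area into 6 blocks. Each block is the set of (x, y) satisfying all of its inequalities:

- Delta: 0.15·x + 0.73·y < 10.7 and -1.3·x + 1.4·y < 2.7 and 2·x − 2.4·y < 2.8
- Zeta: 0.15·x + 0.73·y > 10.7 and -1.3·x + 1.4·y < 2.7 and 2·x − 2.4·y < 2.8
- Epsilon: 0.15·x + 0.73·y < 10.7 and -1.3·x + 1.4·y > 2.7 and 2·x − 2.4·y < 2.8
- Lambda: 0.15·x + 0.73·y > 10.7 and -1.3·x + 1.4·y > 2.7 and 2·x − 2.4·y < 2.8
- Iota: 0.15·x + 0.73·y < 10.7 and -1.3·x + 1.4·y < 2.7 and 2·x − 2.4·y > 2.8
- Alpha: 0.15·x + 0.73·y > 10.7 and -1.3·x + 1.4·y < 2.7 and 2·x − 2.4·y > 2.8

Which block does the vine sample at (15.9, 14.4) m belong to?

0.15·15.9 + 0.73·14.4 = 12.897, which is > 10.7
-1.3·15.9 + 1.4·14.4 = -0.510, which is < 2.7
2·15.9 − 2.4·14.4 = -2.760, which is < 2.8
This sign pattern matches Zeta.

Zeta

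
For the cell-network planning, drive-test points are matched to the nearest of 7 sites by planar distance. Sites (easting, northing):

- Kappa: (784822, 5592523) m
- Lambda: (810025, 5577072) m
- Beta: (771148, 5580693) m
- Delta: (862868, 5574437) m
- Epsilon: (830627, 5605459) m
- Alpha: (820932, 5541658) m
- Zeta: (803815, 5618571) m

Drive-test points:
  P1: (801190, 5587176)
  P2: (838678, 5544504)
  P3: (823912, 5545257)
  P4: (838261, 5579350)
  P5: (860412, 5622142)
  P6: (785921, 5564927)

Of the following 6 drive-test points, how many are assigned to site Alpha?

P1 → Lambda
P2 → Alpha
P3 → Alpha
P4 → Delta
P5 → Epsilon
P6 → Beta
2 of the 6 go to Alpha.

2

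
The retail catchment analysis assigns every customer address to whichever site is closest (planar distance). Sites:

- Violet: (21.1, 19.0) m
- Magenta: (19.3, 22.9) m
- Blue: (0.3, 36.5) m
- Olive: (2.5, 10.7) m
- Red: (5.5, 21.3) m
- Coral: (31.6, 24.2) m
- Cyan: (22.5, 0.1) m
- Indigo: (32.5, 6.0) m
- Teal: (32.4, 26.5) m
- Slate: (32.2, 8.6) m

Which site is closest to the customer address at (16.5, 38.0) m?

Magenta

Squared distances to each site:
Violet: 382.160; Magenta: 235.850; Blue: 264.690; Olive: 941.290; Red: 399.890; Coral: 418.450; Cyan: 1472.410; Indigo: 1280.000; Teal: 385.060; Slate: 1110.850.
Minimum at Magenta.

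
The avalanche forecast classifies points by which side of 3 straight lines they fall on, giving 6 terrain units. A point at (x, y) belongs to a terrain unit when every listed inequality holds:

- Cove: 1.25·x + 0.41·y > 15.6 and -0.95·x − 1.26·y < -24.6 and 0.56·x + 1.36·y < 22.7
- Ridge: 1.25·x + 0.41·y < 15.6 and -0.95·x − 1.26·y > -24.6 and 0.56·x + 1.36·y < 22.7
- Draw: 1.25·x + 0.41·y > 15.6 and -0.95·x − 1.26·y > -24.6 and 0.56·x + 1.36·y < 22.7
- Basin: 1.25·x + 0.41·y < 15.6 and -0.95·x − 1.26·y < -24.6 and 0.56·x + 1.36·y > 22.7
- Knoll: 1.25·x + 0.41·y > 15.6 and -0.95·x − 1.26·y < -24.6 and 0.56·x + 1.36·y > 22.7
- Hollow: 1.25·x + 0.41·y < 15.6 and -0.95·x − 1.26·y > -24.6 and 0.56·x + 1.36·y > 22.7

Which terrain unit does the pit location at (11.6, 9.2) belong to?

Draw

1.25·11.6 + 0.41·9.2 = 18.272, which is > 15.6
-0.95·11.6 − 1.26·9.2 = -22.612, which is > -24.6
0.56·11.6 + 1.36·9.2 = 19.008, which is < 22.7
This sign pattern matches Draw.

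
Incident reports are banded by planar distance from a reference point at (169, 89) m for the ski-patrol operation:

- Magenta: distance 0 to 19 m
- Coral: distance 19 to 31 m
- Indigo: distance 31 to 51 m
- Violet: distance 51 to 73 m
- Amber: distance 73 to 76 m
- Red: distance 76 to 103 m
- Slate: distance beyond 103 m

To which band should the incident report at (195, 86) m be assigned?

Distance = √((195−169)² + (86−89)²) = √(676.000 + 9.000) = 26.173 m.
19 ≤ 26.173 < 31 → Coral.

Coral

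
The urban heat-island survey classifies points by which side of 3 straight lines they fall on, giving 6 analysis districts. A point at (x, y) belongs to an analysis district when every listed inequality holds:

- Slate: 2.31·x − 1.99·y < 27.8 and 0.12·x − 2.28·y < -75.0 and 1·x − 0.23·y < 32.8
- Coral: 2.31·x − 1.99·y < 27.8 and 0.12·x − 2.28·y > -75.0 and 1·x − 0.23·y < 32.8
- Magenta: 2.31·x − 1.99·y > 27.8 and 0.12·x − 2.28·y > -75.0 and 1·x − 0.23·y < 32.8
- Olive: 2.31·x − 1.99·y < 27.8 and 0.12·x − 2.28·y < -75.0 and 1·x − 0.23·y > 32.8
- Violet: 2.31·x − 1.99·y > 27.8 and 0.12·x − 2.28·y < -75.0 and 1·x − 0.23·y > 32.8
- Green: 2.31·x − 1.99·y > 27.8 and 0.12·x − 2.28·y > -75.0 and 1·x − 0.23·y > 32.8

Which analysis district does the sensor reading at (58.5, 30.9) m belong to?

Green

2.31·58.5 − 1.99·30.9 = 73.644, which is > 27.8
0.12·58.5 − 2.28·30.9 = -63.432, which is > -75.0
1·58.5 − 0.23·30.9 = 51.393, which is > 32.8
This sign pattern matches Green.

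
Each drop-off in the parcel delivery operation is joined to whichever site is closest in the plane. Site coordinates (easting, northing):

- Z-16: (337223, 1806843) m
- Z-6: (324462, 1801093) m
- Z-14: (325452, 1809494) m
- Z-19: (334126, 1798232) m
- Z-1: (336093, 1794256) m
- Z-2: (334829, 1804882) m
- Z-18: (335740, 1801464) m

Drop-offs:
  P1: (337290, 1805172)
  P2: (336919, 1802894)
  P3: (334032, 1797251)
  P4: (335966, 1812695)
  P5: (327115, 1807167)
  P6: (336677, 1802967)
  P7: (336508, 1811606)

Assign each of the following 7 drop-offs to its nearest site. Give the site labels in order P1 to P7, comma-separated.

P1 → Z-16 (d²=2796730.00)
P2 → Z-18 (d²=3434941.00)
P3 → Z-19 (d²=971197.00)
P4 → Z-16 (d²=35825953.00)
P5 → Z-14 (d²=8180498.00)
P6 → Z-18 (d²=3136978.00)
P7 → Z-16 (d²=23197394.00)

Z-16, Z-18, Z-19, Z-16, Z-14, Z-18, Z-16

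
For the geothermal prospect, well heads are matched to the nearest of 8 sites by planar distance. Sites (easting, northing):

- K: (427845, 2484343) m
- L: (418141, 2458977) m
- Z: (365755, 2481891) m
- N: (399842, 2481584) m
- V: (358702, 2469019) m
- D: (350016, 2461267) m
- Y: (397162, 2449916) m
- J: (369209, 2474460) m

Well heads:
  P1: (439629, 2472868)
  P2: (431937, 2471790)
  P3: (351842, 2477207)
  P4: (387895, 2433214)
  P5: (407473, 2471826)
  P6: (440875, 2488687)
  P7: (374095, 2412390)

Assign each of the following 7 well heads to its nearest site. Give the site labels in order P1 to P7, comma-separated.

P1 → K (d²=270538281.00)
P2 → K (d²=174322273.00)
P3 → V (d²=114102944.00)
P4 → Y (d²=364834093.00)
P5 → N (d²=153450725.00)
P6 → K (d²=188651236.00)
P7 → Y (d²=1940287165.00)

K, K, V, Y, N, K, Y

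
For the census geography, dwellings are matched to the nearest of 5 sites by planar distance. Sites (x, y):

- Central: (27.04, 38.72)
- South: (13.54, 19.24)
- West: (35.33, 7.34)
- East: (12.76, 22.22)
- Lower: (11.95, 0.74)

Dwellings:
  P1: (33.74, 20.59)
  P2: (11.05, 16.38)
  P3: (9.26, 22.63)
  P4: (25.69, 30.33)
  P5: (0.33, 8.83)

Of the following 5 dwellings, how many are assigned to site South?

P1 → West
P2 → South
P3 → East
P4 → Central
P5 → Lower
1 of the 5 goes to South.

1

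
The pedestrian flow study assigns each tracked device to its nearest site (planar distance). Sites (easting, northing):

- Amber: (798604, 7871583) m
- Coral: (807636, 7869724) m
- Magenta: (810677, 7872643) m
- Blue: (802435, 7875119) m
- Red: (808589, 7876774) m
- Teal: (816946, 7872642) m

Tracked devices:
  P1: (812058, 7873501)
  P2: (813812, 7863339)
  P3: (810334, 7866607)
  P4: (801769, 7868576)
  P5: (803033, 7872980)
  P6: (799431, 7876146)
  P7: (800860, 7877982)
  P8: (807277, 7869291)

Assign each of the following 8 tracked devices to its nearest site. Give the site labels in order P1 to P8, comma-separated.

Magenta, Coral, Coral, Amber, Blue, Blue, Blue, Coral

P1 → Magenta (d²=2643325.00)
P2 → Coral (d²=78911201.00)
P3 → Coral (d²=16994893.00)
P4 → Amber (d²=19059274.00)
P5 → Blue (d²=4932925.00)
P6 → Blue (d²=10078745.00)
P7 → Blue (d²=10677394.00)
P8 → Coral (d²=316370.00)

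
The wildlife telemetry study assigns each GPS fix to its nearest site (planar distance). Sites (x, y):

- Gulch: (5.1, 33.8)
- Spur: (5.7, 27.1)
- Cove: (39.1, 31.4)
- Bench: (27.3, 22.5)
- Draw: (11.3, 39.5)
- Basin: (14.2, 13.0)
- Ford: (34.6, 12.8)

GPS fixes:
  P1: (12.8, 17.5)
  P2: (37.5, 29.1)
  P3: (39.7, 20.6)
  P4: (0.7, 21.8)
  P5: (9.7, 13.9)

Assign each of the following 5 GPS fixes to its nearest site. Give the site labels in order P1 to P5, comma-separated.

P1 → Basin (d²=22.21)
P2 → Cove (d²=7.85)
P3 → Ford (d²=86.85)
P4 → Spur (d²=53.09)
P5 → Basin (d²=21.06)

Basin, Cove, Ford, Spur, Basin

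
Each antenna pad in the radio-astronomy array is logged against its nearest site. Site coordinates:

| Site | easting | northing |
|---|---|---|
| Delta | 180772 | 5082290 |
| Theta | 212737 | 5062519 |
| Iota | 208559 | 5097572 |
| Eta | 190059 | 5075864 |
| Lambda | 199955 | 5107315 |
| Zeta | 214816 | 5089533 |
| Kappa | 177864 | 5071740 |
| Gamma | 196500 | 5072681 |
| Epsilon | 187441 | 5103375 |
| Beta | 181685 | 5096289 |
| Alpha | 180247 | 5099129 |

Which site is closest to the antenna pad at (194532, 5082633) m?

Eta

Squared distances to each site:
Delta: 189455249.000; Theta: 735995021.000; Iota: 419930450.000; Eta: 65827090.000; Lambda: 638610053.000; Zeta: 459050656.000; Kappa: 396479673.000; Gamma: 102915328.000; Epsilon: 480512845.000; Beta: 351531745.000; Alpha: 476179241.000.
Minimum at Eta.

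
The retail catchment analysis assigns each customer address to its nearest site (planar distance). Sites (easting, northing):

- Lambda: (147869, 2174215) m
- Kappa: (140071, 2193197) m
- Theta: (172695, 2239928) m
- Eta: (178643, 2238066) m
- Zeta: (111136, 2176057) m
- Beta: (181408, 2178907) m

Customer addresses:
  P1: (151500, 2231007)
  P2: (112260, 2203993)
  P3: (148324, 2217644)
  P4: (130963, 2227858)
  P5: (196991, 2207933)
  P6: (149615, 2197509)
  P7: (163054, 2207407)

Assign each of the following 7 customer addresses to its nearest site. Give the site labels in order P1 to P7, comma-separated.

Theta, Zeta, Kappa, Kappa, Beta, Kappa, Kappa

P1 → Theta (d²=528812266.00)
P2 → Zeta (d²=781683472.00)
P3 → Kappa (d²=665767818.00)
P4 → Kappa (d²=1284340585.00)
P5 → Beta (d²=1085338565.00)
P6 → Kappa (d²=109681280.00)
P7 → Kappa (d²=730142389.00)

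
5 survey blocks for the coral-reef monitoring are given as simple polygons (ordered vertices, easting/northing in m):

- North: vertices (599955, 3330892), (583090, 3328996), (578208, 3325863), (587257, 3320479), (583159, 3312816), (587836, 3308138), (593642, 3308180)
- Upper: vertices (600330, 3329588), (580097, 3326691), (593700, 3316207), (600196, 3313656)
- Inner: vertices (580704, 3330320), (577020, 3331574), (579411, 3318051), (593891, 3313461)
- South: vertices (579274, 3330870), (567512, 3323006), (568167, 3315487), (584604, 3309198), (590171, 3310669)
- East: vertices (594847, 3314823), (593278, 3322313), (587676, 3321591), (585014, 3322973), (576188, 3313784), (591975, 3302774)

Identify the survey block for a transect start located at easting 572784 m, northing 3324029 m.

Cast a ray rightward from (572784, 3324029). For each polygon, the edges (by vertex number in listed order) whose endpoints lie on opposite sides of northing = 3324029, where each meets that height, and whether that is right or left of the point:
North: 3–4 at easting≈581290.4 (right), 7–1 at easting≈598047.4 (right) → 2 crossings.
Upper: 2–3 at easting≈583550.9 (right), 4–1 at easting≈600283.2 (right) → 2 crossings.
Inner: 2–3 at easting≈578354.0 (right), 4–1 at easting≈585624.8 (right) → 2 crossings.
South: 1–2 at easting≈569042.1 (left), 5–1 at easting≈582964.2 (right) → 1 crossing.
East: no edge straddles that height → 0 crossings.
Only South has an odd count, so the point is inside South.

South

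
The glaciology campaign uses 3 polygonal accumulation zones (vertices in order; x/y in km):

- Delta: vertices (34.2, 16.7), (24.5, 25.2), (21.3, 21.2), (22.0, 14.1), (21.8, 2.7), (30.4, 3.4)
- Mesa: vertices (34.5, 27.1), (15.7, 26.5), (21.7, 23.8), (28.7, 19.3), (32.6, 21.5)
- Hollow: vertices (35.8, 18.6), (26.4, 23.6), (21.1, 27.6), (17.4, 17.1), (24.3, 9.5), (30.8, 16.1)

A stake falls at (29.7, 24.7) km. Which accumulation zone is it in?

Cast a ray rightward from (29.7, 24.7). For each polygon, the edges (by vertex number in listed order) whose endpoints lie on opposite sides of y = 24.7, where each meets that height, and whether that is right or left of the point:
Delta: 1–2 at x≈25.07 (left), 2–3 at x≈24.10 (left) → 0 crossings.
Mesa: 2–3 at x≈19.70 (left), 5–1 at x≈33.69 (right) → 1 crossing.
Hollow: 2–3 at x≈24.94 (left), 3–4 at x≈20.08 (left) → 0 crossings.
Only Mesa has an odd count, so the point is inside Mesa.

Mesa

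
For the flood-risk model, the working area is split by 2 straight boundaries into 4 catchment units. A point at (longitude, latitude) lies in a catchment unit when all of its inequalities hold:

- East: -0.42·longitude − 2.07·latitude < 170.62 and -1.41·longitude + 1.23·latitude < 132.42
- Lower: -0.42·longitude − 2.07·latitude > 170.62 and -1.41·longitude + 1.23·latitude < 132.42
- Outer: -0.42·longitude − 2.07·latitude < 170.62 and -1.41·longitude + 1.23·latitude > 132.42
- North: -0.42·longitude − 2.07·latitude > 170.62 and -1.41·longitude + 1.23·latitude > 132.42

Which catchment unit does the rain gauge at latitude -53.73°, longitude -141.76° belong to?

North

-0.42·-141.76 − 2.07·-53.73 = 170.760, which is > 170.62
-1.41·-141.76 + 1.23·-53.73 = 133.794, which is > 132.42
This sign pattern matches North.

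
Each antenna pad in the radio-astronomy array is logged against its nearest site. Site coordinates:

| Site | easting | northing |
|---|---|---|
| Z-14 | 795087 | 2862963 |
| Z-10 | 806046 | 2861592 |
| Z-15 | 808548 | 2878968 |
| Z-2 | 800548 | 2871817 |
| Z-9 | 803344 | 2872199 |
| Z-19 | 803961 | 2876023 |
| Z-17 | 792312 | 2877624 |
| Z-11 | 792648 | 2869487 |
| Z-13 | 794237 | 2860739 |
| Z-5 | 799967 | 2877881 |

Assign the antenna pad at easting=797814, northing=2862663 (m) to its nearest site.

Squared distances to each site:
Z-14: 7526529.000; Z-10: 68912865.000; Z-15: 381071781.000; Z-2: 91270472.000; Z-9: 121516196.000; Z-19: 216275209.000; Z-17: 254103525.000; Z-11: 73254532.000; Z-13: 16496705.000; Z-5: 236222933.000.
Minimum at Z-14.

Z-14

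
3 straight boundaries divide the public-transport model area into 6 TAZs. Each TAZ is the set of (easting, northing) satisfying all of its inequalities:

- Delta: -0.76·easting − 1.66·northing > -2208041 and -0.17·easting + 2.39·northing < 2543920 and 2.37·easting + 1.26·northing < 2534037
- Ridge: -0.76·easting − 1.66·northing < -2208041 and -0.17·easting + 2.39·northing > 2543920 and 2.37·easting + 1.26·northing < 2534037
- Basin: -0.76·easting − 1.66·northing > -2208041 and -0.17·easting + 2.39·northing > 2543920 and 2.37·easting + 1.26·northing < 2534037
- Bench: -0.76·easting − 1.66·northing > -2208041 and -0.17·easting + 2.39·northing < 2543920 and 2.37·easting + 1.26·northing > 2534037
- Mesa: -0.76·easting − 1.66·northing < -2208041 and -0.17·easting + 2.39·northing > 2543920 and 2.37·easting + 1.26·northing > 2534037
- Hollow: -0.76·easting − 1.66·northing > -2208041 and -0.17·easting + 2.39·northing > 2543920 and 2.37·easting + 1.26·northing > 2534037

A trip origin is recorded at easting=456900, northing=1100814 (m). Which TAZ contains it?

Basin

-0.76·456900 − 1.66·1100814 = -2174595.240, which is > -2208041
-0.17·456900 + 2.39·1100814 = 2553272.460, which is > 2543920
2.37·456900 + 1.26·1100814 = 2469878.640, which is < 2534037
This sign pattern matches Basin.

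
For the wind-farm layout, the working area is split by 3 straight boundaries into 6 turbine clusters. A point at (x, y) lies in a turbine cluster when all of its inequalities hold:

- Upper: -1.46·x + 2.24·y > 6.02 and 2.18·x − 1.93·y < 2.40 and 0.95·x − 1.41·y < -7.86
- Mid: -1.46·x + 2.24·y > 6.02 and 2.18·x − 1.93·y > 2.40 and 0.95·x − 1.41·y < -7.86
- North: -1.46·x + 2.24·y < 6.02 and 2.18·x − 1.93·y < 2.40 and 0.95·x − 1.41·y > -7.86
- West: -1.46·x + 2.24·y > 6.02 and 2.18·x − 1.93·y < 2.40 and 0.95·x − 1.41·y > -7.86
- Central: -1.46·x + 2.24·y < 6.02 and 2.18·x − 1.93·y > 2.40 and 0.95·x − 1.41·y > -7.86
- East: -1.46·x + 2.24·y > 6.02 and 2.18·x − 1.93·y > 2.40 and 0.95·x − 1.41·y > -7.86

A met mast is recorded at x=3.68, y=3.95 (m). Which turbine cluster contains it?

-1.46·3.68 + 2.24·3.95 = 3.475, which is < 6.02
2.18·3.68 − 1.93·3.95 = 0.399, which is < 2.40
0.95·3.68 − 1.41·3.95 = -2.073, which is > -7.86
This sign pattern matches North.

North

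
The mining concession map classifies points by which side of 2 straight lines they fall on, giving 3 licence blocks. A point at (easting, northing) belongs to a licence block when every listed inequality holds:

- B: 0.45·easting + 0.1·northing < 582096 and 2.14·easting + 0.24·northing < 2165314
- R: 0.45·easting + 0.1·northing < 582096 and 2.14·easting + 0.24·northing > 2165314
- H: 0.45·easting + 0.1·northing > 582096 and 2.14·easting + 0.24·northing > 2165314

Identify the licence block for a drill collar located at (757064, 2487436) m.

H

0.45·757064 + 0.1·2487436 = 589422.400, which is > 582096
2.14·757064 + 0.24·2487436 = 2217101.600, which is > 2165314
This sign pattern matches H.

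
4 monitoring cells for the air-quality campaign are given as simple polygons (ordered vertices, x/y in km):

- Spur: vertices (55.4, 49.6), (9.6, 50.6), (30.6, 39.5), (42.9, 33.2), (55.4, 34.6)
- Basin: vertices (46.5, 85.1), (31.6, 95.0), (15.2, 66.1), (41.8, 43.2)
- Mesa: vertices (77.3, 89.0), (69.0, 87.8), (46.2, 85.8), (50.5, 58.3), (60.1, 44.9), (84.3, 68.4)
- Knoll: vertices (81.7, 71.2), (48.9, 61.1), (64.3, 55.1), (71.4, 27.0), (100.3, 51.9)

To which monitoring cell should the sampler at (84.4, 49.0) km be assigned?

Knoll

Cast a ray rightward from (84.4, 49.0). For each polygon, the edges (by vertex number in listed order) whose endpoints lie on opposite sides of y = 49.0, where each meets that height, and whether that is right or left of the point:
Spur: 2–3 at x≈12.63 (left), 5–1 at x≈55.40 (left) → 0 crossings.
Basin: 3–4 at x≈35.06 (left), 4–1 at x≈42.45 (left) → 0 crossings.
Mesa: 4–5 at x≈57.16 (left), 5–6 at x≈64.32 (left) → 0 crossings.
Knoll: 3–4 at x≈65.84 (left), 4–5 at x≈96.93 (right) → 1 crossing.
Only Knoll has an odd count, so the point is inside Knoll.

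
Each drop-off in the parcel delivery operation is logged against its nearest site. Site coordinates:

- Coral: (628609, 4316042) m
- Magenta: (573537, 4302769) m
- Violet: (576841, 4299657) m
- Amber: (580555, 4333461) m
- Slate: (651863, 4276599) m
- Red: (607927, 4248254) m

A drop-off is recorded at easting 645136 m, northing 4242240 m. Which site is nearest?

Slate

Squared distances to each site:
Coral: 5719876933.000; Magenta: 8790176642.000; Violet: 7960918914.000; Amber: 12491976402.000; Slate: 1225793410.000; Red: 1420677877.000.
Minimum at Slate.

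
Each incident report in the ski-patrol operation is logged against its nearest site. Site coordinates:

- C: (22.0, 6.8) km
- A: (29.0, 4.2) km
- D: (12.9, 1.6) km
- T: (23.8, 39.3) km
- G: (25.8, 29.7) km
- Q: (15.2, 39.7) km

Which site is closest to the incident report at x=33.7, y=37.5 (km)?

Squared distances to each site:
C: 1079.380; A: 1130.980; D: 1721.450; T: 101.250; G: 123.250; Q: 347.090.
Minimum at T.

T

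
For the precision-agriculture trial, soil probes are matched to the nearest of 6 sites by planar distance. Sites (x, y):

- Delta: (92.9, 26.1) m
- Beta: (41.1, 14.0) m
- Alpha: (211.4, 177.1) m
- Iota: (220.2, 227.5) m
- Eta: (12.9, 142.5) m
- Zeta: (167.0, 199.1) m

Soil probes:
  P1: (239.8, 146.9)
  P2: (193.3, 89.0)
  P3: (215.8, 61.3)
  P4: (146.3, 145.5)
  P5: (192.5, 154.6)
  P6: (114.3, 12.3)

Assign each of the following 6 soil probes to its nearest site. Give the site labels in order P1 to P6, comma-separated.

P1 → Alpha (d²=1718.60)
P2 → Alpha (d²=8089.22)
P3 → Alpha (d²=13429.00)
P4 → Zeta (d²=3301.45)
P5 → Alpha (d²=863.46)
P6 → Delta (d²=648.40)

Alpha, Alpha, Alpha, Zeta, Alpha, Delta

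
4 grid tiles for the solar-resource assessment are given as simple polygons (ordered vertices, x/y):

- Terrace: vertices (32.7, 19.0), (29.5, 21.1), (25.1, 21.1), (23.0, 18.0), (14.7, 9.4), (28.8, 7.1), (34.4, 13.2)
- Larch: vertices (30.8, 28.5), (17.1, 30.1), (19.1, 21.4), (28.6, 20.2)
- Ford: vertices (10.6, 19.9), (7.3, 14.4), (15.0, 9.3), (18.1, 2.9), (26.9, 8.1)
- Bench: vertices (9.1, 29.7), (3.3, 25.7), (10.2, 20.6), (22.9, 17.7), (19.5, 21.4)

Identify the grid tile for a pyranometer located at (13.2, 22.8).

Bench

Cast a ray rightward from (13.2, 22.8). For each polygon, the edges (by vertex number in listed order) whose endpoints lie on opposite sides of y = 22.8, where each meets that height, and whether that is right or left of the point:
Terrace: no edge straddles that height → 0 crossings.
Larch: 2–3 at x≈18.78 (right), 4–1 at x≈29.29 (right) → 2 crossings.
Ford: no edge straddles that height → 0 crossings.
Bench: 2–3 at x≈7.22 (left), 5–1 at x≈17.75 (right) → 1 crossing.
Only Bench has an odd count, so the point is inside Bench.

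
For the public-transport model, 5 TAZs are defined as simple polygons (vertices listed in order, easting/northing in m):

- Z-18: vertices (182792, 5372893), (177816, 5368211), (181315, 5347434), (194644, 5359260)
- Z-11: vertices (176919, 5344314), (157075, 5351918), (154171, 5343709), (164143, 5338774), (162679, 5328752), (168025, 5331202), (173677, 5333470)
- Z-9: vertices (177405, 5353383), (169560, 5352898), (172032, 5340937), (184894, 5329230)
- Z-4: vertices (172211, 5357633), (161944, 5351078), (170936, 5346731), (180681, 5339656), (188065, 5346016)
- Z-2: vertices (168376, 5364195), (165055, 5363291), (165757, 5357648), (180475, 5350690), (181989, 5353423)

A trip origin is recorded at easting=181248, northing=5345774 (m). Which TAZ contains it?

Cast a ray rightward from (181248, 5345774). For each polygon, the edges (by vertex number in listed order) whose endpoints lie on opposite sides of northing = 5345774, where each meets that height, and whether that is right or left of the point:
Z-18: no edge straddles that height → 0 crossings.
Z-11: 1–2 at easting≈173108.9 (left), 2–3 at easting≈154901.5 (left) → 0 crossings.
Z-9: 2–3 at easting≈171032.3 (left), 4–1 at easting≈179764.3 (left) → 0 crossings.
Z-4: 3–4 at easting≈172254.2 (left), 4–5 at easting≈187784.0 (right) → 1 crossing.
Z-2: no edge straddles that height → 0 crossings.
Only Z-4 has an odd count, so the point is inside Z-4.

Z-4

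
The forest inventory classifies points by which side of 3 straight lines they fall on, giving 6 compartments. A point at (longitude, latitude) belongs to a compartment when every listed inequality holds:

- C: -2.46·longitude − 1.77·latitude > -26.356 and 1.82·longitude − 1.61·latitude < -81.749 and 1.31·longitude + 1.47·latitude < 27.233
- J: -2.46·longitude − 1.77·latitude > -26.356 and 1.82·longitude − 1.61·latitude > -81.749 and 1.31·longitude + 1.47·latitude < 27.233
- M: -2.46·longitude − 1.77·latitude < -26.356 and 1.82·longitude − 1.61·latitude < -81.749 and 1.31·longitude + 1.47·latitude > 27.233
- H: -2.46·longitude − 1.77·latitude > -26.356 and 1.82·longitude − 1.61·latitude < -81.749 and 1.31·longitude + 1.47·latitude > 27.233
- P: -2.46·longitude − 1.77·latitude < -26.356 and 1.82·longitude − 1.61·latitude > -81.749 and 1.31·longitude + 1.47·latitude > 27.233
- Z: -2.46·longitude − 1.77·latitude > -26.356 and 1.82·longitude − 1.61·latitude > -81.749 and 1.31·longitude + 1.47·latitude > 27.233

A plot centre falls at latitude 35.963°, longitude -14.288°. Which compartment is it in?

-2.46·-14.288 − 1.77·35.963 = -28.506, which is < -26.356
1.82·-14.288 − 1.61·35.963 = -83.905, which is < -81.749
1.31·-14.288 + 1.47·35.963 = 34.148, which is > 27.233
This sign pattern matches M.

M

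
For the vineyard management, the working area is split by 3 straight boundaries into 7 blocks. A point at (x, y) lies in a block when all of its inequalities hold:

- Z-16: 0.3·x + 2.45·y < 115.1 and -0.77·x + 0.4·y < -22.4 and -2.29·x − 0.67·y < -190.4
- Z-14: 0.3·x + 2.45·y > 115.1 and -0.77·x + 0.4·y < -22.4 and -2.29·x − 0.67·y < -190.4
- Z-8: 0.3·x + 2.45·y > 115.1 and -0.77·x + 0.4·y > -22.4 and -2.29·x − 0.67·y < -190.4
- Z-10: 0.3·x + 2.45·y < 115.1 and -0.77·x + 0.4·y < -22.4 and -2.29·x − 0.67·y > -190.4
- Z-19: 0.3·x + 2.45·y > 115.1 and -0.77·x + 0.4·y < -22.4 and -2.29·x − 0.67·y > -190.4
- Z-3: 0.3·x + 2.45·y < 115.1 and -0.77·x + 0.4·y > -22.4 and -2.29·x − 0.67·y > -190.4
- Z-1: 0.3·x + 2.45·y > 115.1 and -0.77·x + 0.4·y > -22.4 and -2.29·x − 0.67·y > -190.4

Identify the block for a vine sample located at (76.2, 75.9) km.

Z-14

0.3·76.2 + 2.45·75.9 = 208.815, which is > 115.1
-0.77·76.2 + 0.4·75.9 = -28.314, which is < -22.4
-2.29·76.2 − 0.67·75.9 = -225.351, which is < -190.4
This sign pattern matches Z-14.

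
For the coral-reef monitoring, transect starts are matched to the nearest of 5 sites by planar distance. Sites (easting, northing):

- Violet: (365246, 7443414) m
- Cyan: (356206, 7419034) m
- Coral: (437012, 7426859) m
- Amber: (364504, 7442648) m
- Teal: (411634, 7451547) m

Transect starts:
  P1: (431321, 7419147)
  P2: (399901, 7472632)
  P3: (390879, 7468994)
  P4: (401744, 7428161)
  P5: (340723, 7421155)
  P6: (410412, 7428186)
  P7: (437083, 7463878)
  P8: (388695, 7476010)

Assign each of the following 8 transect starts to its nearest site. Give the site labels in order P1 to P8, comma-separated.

P1 → Coral (d²=91862425.00)
P2 → Teal (d²=582240514.00)
P3 → Teal (d²=735167834.00)
P4 → Teal (d²=644717096.00)
P5 → Cyan (d²=244221930.00)
P6 → Teal (d²=547229605.00)
P7 → Teal (d²=799705162.00)
P8 → Teal (d²=1124636090.00)

Coral, Teal, Teal, Teal, Cyan, Teal, Teal, Teal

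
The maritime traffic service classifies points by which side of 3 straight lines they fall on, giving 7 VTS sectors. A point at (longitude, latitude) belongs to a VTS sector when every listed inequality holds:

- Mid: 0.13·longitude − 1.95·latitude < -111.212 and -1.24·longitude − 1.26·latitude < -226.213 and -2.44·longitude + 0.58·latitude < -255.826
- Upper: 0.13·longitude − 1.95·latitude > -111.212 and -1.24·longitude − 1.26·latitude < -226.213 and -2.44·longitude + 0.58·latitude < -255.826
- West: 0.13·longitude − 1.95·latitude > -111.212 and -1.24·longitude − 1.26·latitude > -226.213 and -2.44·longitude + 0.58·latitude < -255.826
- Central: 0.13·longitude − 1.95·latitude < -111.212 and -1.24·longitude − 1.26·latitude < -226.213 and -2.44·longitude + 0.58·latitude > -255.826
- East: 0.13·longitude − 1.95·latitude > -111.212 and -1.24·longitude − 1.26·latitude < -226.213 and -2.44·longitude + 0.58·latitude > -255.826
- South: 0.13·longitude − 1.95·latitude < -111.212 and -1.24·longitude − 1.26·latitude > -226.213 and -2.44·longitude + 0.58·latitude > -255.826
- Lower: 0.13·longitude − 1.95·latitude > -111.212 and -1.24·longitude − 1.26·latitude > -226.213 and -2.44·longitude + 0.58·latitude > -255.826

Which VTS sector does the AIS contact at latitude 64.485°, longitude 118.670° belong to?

East

0.13·118.670 − 1.95·64.485 = -110.319, which is > -111.212
-1.24·118.670 − 1.26·64.485 = -228.402, which is < -226.213
-2.44·118.670 + 0.58·64.485 = -252.154, which is > -255.826
This sign pattern matches East.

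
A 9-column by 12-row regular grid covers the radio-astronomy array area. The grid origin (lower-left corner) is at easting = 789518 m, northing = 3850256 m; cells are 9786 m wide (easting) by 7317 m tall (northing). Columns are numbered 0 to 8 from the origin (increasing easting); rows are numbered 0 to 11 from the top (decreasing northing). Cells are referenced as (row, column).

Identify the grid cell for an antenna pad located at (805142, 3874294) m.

(8, 1)

Column index: ⌊(805142 − 789518) / 9786⌋ = ⌊1.597⌋ = 1
Row offset from origin: ⌊(3874294 − 3850256) / 7317⌋ = ⌊3.285⌋ = 3 → row 8 (counted from top)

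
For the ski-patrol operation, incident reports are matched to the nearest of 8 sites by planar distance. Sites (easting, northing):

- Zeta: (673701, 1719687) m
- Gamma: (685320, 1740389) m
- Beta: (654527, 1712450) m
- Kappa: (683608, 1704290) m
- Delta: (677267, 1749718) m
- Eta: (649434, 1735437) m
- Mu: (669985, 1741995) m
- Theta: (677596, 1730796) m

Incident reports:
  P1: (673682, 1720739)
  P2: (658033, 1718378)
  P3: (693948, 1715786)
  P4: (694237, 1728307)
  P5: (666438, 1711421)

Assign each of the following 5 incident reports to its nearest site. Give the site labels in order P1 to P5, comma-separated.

Zeta, Beta, Kappa, Gamma, Zeta

P1 → Zeta (d²=1107065.00)
P2 → Beta (d²=47433220.00)
P3 → Kappa (d²=239073616.00)
P4 → Gamma (d²=225487613.00)
P5 → Zeta (d²=121077925.00)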